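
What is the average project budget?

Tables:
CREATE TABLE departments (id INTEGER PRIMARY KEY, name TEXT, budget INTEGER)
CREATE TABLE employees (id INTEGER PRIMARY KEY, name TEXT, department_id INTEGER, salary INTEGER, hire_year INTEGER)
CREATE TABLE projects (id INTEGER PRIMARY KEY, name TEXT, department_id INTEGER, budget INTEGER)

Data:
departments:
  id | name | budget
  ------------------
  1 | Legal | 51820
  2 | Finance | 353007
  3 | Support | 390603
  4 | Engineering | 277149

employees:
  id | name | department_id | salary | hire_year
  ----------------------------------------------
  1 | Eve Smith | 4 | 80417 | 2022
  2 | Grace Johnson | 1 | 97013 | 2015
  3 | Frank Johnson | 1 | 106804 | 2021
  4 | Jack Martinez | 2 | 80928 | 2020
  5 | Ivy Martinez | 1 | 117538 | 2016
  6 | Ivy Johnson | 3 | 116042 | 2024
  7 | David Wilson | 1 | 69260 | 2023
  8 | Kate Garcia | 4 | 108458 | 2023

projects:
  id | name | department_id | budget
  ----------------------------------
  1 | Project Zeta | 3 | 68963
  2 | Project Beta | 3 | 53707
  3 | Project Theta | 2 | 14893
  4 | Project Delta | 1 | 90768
SELECT AVG(budget) FROM projects

Execution result:
57082.75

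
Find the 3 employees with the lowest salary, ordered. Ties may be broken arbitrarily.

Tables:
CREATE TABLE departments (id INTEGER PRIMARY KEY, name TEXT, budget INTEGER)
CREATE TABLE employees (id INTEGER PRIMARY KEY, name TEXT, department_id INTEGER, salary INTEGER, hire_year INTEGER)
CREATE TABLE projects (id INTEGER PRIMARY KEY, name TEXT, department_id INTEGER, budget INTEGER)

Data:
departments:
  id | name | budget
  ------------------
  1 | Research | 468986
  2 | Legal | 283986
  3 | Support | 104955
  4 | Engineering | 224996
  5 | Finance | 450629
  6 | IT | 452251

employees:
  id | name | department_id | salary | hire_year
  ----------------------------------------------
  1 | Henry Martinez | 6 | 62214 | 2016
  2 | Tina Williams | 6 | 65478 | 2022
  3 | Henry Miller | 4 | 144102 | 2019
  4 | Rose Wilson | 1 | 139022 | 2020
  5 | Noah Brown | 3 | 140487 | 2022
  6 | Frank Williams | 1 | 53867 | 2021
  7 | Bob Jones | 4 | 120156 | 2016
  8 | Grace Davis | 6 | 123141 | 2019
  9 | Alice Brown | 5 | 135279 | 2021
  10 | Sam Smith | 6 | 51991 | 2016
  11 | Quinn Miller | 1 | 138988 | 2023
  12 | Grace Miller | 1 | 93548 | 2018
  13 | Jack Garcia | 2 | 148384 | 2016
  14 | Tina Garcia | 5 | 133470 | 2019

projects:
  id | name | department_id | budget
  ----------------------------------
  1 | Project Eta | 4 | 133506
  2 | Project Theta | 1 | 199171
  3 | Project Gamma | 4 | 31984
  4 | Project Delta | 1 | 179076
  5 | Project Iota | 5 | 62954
SELECT name, salary FROM employees ORDER BY salary ASC LIMIT 3

Execution result:
name | salary
Sam Smith | 51991
Frank Williams | 53867
Henry Martinez | 62214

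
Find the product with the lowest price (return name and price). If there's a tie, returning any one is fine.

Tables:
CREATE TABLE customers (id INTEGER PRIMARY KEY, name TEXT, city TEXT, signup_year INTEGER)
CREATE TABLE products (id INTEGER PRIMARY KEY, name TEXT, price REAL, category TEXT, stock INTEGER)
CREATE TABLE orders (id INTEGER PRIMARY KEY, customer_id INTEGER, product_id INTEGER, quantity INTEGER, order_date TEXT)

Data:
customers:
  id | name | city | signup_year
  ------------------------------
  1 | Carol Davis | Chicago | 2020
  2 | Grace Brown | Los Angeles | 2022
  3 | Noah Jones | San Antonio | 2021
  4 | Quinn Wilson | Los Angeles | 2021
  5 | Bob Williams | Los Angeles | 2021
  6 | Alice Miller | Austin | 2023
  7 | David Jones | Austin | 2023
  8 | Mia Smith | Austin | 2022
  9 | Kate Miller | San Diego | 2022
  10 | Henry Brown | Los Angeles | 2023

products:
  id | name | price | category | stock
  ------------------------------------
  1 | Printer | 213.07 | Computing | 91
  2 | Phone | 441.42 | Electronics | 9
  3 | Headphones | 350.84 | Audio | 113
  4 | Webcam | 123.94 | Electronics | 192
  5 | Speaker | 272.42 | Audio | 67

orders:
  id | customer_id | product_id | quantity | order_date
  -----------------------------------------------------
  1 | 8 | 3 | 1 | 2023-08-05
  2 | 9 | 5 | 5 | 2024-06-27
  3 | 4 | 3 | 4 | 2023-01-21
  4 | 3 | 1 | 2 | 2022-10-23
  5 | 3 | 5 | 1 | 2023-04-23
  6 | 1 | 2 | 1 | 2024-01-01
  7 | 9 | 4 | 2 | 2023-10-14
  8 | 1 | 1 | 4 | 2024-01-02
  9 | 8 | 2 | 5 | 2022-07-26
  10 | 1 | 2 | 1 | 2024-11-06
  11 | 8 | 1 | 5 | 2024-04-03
SELECT name, price FROM products ORDER BY price ASC LIMIT 1

Execution result:
name | price
Webcam | 123.94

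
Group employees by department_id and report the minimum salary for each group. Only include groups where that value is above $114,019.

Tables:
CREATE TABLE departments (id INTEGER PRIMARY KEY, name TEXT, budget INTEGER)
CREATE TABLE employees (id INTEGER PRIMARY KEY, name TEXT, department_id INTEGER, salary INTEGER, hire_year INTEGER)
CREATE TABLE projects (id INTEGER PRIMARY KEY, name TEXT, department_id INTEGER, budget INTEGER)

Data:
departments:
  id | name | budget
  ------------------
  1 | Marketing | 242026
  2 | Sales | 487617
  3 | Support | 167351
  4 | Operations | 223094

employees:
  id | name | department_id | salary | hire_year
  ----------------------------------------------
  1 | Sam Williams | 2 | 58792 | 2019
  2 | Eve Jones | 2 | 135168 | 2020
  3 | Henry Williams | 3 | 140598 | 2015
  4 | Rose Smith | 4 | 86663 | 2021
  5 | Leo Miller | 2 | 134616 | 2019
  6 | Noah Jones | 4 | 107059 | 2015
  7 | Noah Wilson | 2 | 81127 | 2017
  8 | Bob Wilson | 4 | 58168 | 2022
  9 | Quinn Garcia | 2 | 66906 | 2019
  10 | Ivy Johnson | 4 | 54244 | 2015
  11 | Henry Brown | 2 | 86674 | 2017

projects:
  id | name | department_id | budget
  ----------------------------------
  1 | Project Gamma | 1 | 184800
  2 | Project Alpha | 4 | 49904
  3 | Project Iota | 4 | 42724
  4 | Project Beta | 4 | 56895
SELECT department_id, MIN(salary) AS min_salary FROM employees GROUP BY department_id HAVING MIN(salary) > 114019

Execution result:
department_id | min_salary
3 | 140598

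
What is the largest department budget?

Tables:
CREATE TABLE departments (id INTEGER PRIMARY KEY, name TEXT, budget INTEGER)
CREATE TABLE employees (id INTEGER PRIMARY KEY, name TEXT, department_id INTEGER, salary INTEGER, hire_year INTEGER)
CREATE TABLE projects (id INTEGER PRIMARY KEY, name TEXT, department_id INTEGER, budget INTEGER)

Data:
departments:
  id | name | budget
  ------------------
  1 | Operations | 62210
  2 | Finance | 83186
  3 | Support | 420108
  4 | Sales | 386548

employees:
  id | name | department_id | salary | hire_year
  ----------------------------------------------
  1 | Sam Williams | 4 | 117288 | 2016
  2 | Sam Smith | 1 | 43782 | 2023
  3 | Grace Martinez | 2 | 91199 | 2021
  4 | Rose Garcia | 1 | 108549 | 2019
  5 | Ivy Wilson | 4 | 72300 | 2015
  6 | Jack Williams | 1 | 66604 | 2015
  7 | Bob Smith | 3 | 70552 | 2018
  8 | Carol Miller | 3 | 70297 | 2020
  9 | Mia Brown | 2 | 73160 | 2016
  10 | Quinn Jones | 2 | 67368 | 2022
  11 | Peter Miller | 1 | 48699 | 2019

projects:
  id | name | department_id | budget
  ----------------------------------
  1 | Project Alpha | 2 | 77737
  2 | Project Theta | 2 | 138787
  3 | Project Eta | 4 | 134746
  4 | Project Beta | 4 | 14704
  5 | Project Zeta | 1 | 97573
SELECT MAX(budget) FROM departments

Execution result:
420108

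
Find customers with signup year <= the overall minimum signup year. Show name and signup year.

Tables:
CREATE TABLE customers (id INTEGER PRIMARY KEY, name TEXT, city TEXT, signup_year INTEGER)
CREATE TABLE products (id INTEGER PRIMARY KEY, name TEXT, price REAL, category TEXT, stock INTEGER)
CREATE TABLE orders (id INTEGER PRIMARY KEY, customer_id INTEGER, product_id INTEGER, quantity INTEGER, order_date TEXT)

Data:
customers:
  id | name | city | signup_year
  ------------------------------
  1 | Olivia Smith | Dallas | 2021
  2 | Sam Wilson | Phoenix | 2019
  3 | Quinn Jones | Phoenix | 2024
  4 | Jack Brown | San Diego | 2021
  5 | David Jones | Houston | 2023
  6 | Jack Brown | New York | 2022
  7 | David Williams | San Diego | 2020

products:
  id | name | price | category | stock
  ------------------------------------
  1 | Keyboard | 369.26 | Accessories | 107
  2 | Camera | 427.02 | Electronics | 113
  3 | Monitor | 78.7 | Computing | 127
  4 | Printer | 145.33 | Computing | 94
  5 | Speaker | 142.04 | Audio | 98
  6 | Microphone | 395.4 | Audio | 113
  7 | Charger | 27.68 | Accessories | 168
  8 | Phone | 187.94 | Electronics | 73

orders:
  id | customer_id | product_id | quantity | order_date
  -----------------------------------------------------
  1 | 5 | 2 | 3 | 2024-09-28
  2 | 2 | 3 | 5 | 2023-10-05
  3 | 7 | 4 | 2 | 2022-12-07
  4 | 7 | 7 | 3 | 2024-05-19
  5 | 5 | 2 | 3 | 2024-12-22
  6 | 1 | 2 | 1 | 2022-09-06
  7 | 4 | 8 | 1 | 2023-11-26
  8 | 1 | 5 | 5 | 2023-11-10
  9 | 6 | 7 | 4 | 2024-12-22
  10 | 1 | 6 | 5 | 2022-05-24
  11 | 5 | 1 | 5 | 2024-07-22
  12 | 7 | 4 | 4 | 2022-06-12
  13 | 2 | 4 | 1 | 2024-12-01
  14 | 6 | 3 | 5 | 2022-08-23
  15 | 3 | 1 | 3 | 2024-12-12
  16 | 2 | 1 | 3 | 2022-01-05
SELECT name, signup_year FROM customers WHERE signup_year <= (SELECT MIN(signup_year) FROM customers)

Execution result:
name | signup_year
Sam Wilson | 2019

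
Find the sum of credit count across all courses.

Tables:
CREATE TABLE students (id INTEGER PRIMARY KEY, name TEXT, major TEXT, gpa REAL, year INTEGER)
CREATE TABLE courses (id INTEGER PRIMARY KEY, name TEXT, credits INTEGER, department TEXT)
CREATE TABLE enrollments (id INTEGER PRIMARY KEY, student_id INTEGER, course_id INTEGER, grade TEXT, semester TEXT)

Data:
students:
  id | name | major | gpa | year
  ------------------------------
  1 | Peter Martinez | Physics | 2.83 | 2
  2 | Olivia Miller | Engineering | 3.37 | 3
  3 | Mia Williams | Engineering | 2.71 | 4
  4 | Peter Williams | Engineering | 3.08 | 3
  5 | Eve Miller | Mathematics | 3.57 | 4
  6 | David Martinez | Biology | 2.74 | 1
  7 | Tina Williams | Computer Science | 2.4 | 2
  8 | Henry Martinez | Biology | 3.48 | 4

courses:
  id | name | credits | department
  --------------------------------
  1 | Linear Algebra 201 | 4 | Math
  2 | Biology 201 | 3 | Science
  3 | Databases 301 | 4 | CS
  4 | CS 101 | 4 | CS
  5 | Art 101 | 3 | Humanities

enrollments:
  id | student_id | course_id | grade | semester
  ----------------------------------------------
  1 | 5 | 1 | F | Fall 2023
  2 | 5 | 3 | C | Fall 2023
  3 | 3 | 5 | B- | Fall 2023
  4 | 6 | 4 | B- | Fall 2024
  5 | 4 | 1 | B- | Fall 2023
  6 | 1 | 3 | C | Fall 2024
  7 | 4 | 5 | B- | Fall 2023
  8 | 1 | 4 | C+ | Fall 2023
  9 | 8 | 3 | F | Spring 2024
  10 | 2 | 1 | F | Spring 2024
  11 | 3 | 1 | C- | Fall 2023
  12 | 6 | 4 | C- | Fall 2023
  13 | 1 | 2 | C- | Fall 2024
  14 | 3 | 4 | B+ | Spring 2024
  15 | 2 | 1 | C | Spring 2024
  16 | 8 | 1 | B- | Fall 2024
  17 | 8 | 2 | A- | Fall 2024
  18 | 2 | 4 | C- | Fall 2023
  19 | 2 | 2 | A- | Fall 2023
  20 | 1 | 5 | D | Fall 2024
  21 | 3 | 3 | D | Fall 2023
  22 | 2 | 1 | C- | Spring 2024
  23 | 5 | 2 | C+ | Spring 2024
SELECT SUM(credits) FROM courses

Execution result:
18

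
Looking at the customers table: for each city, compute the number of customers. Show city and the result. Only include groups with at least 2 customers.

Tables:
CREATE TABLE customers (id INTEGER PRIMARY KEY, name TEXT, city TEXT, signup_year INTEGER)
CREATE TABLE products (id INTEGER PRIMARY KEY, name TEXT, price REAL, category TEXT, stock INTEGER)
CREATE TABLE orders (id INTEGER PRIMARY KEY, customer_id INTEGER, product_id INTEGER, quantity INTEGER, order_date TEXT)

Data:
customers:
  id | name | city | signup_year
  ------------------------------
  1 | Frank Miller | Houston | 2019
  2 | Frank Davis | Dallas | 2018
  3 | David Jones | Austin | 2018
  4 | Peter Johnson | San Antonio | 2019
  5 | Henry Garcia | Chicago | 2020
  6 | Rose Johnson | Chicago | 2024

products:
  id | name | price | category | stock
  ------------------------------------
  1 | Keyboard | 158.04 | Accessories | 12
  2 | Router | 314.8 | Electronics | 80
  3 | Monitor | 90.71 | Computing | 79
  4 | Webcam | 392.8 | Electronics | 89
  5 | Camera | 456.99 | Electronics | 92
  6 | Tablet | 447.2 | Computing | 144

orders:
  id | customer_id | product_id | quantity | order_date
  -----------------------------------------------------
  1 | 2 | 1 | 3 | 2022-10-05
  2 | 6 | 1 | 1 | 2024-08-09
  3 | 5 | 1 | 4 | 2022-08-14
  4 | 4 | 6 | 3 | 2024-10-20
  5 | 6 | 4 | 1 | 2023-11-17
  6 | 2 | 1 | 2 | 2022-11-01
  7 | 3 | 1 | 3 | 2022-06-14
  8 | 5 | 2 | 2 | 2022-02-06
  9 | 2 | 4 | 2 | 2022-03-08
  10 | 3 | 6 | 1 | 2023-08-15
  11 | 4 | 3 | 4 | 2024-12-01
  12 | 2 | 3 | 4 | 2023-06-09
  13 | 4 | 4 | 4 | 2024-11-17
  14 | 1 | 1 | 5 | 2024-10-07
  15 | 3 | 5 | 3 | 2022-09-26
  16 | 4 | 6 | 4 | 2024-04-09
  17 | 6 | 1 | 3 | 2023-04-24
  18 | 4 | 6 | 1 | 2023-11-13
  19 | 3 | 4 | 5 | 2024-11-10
SELECT city, COUNT(*) AS n FROM customers GROUP BY city HAVING COUNT(*) >= 2

Execution result:
city | n
Chicago | 2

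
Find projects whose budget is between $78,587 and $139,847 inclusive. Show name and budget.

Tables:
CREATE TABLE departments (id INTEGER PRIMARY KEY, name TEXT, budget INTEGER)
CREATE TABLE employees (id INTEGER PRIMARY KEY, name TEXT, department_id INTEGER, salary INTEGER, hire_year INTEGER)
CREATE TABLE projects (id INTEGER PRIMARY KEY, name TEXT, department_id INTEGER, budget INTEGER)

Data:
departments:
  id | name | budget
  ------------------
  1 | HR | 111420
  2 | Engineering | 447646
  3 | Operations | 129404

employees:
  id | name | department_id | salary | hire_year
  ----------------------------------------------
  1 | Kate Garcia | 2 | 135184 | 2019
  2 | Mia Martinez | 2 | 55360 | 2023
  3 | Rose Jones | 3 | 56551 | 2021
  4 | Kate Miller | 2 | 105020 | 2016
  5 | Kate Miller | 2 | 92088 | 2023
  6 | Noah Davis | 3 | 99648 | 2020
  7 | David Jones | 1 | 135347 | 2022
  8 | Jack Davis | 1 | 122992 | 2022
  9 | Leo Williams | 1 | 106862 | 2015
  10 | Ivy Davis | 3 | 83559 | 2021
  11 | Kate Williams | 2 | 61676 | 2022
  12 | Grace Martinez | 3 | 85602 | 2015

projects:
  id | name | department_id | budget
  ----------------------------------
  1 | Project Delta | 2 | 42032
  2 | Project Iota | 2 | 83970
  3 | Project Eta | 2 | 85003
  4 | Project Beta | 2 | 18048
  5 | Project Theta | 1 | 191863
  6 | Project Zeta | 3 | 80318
SELECT name, budget FROM projects WHERE budget BETWEEN 78587 AND 139847

Execution result:
name | budget
Project Iota | 83970
Project Eta | 85003
Project Zeta | 80318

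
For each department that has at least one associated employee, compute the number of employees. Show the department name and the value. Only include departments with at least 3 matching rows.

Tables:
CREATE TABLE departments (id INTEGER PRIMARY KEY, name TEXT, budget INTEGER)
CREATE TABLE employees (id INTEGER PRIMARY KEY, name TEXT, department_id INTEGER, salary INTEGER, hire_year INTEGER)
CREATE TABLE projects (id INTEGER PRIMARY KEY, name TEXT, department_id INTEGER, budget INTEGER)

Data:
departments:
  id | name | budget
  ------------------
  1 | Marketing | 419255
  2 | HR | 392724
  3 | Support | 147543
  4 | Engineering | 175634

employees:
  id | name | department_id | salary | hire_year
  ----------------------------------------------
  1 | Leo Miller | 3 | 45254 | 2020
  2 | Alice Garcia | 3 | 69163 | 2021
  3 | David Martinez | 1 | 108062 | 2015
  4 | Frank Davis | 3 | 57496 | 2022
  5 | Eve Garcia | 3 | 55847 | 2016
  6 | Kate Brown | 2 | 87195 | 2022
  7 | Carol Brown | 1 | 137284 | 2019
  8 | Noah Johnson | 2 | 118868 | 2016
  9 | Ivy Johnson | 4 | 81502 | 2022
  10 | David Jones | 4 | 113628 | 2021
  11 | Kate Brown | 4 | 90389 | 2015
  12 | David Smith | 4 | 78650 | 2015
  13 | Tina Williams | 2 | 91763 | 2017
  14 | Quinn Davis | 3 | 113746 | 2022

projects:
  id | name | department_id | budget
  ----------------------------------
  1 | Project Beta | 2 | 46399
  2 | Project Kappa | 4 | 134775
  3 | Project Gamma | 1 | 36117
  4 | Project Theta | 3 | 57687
SELECT p.name, COUNT(*) AS n FROM employees c JOIN departments p ON c.department_id = p.id GROUP BY p.id, p.name HAVING COUNT(*) >= 3

Execution result:
name | n
HR | 3
Support | 5
Engineering | 4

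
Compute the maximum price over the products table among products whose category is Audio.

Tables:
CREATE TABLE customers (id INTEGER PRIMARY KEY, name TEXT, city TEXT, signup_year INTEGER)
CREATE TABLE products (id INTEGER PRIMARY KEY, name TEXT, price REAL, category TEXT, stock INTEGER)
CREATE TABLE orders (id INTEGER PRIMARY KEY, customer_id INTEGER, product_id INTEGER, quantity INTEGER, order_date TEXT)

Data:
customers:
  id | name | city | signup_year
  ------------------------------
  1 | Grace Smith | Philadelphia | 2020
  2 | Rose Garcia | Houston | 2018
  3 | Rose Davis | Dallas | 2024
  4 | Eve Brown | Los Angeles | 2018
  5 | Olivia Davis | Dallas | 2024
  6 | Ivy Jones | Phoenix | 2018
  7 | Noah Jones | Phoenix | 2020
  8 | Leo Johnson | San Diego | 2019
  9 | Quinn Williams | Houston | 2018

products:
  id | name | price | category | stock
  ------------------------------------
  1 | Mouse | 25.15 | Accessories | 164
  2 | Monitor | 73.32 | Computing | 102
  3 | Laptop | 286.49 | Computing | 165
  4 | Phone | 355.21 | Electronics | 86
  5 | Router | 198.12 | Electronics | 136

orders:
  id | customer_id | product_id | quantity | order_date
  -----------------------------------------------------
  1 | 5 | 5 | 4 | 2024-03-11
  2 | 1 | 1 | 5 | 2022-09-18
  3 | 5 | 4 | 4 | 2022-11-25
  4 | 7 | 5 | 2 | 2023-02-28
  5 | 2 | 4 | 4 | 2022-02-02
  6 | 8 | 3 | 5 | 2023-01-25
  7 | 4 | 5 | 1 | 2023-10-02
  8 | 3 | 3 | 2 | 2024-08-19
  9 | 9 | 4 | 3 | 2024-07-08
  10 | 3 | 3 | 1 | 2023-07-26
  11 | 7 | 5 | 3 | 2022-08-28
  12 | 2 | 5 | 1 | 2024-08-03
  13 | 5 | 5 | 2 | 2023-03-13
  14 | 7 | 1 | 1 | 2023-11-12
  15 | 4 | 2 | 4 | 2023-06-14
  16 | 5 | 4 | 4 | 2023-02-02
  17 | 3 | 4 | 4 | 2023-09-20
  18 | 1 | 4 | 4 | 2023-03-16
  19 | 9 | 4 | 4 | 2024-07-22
SELECT MAX(price) FROM products WHERE category = 'Audio'

Execution result:
NULL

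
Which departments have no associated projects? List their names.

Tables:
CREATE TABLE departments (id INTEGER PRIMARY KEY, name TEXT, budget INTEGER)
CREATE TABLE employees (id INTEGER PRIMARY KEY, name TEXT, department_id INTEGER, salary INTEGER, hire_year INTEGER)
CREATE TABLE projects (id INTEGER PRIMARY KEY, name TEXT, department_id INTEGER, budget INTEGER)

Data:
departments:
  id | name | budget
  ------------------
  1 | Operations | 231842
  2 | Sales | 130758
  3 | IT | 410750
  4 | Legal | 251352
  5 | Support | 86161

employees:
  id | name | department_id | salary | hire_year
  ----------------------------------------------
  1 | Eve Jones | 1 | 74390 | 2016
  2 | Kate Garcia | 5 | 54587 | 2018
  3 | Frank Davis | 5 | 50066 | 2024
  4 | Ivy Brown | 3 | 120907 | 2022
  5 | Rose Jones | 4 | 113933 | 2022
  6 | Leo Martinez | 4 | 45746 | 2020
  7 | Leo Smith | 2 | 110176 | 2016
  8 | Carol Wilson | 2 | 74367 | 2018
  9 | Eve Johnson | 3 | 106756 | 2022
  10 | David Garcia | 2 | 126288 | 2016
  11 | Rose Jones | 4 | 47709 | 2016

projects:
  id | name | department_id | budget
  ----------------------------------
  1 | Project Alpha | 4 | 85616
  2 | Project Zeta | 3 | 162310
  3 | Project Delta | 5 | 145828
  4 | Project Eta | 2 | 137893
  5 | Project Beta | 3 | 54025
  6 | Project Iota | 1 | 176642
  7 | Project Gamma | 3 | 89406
SELECT p.name FROM departments p LEFT JOIN projects c ON c.department_id = p.id WHERE c.id IS NULL

Execution result:
(no rows)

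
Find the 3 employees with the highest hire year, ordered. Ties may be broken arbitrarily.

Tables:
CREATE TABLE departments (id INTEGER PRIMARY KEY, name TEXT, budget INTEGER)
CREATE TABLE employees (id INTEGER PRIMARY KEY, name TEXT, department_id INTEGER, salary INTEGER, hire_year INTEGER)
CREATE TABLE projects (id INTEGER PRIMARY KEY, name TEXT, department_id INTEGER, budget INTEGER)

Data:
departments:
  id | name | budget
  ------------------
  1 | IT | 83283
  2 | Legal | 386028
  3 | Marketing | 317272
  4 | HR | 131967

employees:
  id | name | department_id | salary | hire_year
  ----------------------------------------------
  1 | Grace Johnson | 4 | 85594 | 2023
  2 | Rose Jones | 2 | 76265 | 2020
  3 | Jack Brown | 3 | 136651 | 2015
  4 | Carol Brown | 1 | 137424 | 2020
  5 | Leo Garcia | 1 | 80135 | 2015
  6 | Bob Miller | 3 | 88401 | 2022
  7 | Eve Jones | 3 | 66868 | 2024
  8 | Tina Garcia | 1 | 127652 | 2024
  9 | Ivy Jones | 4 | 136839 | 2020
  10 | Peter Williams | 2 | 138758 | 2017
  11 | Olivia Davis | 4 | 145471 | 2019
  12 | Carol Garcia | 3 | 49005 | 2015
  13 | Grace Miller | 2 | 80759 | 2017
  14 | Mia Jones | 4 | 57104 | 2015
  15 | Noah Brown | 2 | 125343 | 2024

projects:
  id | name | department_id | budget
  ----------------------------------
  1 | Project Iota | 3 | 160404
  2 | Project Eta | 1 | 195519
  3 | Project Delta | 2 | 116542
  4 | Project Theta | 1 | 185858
SELECT name, hire_year FROM employees ORDER BY hire_year DESC LIMIT 3

Execution result:
name | hire_year
Eve Jones | 2024
Tina Garcia | 2024
Noah Brown | 2024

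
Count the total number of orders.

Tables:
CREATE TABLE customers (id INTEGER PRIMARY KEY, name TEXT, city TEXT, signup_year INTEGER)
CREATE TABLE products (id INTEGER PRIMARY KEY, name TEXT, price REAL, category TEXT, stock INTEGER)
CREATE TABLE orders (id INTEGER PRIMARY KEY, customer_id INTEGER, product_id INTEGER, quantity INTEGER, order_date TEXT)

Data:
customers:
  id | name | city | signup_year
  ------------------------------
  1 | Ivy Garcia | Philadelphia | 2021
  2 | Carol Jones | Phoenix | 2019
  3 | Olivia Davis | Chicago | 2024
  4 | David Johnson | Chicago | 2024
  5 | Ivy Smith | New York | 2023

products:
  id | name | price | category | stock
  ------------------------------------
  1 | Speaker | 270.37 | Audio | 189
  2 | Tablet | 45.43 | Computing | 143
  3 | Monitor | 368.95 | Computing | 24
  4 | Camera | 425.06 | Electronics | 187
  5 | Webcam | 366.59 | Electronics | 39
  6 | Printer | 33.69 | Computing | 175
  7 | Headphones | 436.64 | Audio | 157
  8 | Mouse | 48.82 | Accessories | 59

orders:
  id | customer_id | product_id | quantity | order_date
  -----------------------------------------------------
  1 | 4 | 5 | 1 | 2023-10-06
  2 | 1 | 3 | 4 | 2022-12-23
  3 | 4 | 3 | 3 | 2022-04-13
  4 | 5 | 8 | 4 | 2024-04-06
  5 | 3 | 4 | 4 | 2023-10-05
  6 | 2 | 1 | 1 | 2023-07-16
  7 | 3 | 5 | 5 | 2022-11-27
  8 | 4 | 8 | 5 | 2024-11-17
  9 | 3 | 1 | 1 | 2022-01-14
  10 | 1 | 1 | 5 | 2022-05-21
SELECT COUNT(*) FROM orders

Execution result:
10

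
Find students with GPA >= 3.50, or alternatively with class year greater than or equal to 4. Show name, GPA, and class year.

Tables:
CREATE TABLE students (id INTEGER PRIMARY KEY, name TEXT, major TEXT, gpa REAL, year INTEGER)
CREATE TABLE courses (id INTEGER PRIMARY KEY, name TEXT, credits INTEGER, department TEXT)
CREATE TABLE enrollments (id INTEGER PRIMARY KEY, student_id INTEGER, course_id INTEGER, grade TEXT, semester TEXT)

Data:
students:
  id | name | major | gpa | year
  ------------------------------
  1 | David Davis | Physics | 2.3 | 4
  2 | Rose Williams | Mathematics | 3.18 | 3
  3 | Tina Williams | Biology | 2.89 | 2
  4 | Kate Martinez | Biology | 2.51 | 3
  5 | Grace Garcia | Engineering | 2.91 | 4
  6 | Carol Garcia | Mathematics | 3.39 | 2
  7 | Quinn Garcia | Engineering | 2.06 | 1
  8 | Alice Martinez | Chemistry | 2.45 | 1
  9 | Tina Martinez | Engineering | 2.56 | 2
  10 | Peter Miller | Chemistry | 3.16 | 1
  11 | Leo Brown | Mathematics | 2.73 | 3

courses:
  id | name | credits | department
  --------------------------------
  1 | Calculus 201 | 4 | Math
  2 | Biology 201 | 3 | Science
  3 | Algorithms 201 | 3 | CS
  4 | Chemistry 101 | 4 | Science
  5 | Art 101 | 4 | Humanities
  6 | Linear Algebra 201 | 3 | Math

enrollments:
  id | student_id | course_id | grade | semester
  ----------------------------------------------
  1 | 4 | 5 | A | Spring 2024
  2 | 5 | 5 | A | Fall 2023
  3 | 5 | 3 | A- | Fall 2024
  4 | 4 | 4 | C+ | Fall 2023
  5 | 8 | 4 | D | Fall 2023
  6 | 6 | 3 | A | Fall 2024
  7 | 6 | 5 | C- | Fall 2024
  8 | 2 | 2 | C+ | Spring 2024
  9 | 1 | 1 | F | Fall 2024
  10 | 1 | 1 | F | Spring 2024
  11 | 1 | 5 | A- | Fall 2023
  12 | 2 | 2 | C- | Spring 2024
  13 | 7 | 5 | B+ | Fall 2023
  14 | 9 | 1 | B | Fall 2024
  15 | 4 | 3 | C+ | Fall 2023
SELECT name, gpa, year FROM students WHERE gpa >= 3.5 OR year >= 4

Execution result:
name | gpa | year
David Davis | 2.30 | 4
Grace Garcia | 2.91 | 4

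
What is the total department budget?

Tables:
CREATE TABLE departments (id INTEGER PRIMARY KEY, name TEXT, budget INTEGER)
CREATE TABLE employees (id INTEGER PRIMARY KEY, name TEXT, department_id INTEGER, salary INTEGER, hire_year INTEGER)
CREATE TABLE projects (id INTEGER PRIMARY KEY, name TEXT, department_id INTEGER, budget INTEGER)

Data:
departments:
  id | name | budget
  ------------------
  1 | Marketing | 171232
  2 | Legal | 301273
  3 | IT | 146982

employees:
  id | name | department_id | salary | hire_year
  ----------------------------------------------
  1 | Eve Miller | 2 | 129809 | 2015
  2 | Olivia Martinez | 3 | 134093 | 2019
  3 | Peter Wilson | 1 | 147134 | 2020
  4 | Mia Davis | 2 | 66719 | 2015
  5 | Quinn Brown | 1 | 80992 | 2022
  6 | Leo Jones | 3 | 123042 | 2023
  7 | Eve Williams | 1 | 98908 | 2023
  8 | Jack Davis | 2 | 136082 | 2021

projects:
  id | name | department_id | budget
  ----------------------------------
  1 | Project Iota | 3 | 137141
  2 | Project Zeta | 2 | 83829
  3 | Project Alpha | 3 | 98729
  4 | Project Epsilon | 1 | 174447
SELECT SUM(budget) FROM departments

Execution result:
619487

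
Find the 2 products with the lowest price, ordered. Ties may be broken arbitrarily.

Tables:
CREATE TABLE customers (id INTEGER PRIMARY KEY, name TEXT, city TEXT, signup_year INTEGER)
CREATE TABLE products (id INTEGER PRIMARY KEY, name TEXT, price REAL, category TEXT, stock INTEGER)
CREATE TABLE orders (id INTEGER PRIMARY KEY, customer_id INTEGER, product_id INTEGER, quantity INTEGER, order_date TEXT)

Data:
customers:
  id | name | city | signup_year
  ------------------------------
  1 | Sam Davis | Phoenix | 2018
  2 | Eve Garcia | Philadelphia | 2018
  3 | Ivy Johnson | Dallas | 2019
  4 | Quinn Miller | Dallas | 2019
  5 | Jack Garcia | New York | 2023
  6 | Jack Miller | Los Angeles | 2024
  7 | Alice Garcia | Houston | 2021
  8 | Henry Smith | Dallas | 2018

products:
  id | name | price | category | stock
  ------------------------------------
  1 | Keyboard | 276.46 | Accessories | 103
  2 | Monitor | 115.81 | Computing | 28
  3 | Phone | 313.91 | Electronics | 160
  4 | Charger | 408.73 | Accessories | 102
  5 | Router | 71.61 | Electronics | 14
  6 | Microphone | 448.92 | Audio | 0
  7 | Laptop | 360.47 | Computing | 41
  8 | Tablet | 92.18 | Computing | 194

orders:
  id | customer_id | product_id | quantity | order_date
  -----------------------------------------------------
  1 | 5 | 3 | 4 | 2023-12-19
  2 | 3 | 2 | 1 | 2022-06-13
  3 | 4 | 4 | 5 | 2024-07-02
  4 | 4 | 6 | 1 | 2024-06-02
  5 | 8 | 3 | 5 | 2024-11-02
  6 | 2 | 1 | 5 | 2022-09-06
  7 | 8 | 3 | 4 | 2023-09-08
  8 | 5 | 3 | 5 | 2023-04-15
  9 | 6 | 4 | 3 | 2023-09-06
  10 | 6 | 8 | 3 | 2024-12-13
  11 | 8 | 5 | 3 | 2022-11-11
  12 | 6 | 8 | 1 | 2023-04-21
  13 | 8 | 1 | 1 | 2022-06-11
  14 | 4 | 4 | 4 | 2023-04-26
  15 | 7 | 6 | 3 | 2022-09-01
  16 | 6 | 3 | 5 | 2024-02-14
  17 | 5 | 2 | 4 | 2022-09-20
SELECT name, price FROM products ORDER BY price ASC LIMIT 2

Execution result:
name | price
Router | 71.61
Tablet | 92.18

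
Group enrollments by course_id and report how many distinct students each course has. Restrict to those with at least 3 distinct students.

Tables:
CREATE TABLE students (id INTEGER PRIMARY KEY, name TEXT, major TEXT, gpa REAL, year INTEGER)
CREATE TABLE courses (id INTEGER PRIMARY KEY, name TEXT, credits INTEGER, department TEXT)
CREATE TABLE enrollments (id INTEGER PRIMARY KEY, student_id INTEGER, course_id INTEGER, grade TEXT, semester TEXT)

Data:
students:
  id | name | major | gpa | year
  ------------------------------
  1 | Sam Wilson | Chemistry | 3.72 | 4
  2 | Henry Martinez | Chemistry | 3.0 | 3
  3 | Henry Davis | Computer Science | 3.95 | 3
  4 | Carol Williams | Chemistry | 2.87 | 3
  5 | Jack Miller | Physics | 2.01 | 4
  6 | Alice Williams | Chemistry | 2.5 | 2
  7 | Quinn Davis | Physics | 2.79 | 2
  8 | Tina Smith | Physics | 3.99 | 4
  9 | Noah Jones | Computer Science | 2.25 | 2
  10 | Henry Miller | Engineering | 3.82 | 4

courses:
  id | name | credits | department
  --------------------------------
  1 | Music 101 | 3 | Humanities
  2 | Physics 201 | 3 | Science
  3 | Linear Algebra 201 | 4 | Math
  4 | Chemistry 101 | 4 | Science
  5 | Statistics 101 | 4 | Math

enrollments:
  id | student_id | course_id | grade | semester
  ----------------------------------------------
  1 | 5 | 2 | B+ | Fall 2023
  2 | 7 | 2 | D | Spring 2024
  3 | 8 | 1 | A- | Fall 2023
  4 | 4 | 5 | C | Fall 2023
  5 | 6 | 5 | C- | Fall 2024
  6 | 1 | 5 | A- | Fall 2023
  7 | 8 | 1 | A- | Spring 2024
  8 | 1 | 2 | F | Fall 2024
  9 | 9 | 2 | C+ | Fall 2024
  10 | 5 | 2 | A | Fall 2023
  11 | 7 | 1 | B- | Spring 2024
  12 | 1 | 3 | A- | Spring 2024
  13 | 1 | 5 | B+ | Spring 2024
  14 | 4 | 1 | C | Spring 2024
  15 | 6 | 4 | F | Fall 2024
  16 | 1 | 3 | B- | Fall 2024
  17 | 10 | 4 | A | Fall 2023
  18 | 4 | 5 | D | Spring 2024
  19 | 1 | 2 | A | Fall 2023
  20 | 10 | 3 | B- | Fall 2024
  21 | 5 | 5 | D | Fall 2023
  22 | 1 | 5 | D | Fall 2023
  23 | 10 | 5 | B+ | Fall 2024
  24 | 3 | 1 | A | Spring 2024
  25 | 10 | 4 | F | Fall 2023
SELECT course_id, COUNT(DISTINCT student_id) AS distinct_student_count FROM enrollments GROUP BY course_id HAVING COUNT(DISTINCT student_id) >= 3

Execution result:
course_id | distinct_student_count
1 | 4
2 | 4
5 | 5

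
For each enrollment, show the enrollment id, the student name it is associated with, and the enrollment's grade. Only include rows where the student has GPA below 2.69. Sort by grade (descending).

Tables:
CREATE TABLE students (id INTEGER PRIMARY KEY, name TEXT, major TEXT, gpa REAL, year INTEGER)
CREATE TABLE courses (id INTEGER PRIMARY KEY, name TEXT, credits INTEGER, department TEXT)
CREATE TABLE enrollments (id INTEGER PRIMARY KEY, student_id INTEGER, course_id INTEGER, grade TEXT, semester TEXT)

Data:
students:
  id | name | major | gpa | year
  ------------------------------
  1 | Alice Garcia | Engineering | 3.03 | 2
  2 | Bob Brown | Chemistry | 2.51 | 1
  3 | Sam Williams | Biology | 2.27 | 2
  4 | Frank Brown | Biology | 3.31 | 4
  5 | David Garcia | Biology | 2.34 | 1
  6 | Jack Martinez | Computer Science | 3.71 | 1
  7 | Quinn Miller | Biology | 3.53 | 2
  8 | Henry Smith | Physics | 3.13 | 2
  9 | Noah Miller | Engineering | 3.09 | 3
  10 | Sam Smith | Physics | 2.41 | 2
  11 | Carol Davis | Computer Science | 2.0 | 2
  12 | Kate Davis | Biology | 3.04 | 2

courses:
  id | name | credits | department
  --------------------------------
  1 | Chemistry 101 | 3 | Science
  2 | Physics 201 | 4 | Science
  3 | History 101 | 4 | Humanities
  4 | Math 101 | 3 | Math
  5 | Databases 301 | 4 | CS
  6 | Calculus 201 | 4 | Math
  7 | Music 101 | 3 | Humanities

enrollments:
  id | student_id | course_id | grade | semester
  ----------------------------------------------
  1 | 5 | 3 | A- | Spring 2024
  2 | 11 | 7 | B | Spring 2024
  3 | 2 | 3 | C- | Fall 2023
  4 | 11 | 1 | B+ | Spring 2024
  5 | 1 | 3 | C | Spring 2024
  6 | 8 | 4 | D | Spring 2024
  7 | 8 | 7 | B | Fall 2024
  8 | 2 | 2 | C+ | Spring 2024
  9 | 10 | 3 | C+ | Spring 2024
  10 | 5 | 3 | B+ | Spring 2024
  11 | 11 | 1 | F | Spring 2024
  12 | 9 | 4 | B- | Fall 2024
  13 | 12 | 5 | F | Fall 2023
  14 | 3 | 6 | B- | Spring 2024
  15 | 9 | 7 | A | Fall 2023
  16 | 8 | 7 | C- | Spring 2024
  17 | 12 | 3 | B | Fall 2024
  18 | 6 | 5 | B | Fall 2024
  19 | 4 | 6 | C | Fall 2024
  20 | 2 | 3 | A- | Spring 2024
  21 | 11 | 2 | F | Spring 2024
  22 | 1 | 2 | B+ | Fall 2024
SELECT c.id, p.name AS student, c.grade FROM enrollments c JOIN students p ON c.student_id = p.id WHERE p.gpa < 2.69 ORDER BY c.grade DESC

Execution result:
id | student | grade
11 | Carol Davis | F
21 | Carol Davis | F
3 | Bob Brown | C-
8 | Bob Brown | C+
9 | Sam Smith | C+
14 | Sam Williams | B-
4 | Carol Davis | B+
10 | David Garcia | B+
2 | Carol Davis | B
1 | David Garcia | A-
20 | Bob Brown | A-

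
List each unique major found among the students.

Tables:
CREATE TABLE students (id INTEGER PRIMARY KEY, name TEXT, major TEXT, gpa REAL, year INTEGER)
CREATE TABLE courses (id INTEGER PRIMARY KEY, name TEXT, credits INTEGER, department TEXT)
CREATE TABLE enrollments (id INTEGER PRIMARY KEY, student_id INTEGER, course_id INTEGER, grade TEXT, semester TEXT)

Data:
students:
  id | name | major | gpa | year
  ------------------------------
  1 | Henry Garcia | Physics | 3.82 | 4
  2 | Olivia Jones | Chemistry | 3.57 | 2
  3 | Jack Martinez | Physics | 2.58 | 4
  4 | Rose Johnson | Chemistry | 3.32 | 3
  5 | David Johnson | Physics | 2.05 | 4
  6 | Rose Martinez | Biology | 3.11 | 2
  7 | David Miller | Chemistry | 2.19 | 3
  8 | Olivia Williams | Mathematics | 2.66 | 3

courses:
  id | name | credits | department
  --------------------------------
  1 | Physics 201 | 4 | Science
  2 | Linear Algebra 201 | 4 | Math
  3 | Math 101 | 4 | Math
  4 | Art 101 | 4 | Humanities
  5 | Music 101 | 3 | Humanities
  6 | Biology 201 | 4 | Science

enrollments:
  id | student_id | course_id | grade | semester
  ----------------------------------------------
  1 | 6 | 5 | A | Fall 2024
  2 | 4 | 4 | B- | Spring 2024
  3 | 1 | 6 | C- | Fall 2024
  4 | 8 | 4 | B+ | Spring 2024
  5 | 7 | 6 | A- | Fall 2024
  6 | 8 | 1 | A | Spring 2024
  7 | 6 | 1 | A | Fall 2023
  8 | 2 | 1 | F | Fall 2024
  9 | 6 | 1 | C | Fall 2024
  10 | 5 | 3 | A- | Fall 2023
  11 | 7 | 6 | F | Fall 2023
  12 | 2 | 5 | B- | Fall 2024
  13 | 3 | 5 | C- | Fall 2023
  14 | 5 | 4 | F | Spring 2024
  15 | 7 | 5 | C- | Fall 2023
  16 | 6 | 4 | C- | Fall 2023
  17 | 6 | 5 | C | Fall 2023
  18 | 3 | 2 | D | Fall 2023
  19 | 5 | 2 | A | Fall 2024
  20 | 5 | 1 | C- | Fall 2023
SELECT DISTINCT major FROM students

Execution result:
major
Physics
Chemistry
Biology
Mathematics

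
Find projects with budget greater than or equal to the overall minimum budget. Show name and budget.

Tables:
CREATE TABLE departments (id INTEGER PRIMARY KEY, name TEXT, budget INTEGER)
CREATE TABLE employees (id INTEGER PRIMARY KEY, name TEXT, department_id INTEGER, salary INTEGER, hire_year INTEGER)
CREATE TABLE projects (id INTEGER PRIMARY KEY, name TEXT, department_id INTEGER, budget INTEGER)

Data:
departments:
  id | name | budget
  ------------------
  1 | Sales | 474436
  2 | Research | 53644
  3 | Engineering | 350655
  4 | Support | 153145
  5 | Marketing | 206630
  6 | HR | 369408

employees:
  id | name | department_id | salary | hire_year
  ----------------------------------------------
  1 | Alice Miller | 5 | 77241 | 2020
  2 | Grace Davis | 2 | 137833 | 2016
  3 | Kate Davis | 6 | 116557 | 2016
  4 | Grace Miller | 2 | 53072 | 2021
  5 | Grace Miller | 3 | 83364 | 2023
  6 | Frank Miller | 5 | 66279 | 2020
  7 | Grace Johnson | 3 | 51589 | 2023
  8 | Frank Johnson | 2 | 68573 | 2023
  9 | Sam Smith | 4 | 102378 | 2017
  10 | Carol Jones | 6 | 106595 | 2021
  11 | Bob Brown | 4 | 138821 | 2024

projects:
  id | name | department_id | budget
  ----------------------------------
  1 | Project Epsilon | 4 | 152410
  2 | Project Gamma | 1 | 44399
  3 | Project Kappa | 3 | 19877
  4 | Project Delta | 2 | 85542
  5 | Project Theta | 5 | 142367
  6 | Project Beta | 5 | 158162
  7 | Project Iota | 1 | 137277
SELECT name, budget FROM projects WHERE budget >= (SELECT MIN(budget) FROM projects)

Execution result:
name | budget
Project Epsilon | 152410
Project Gamma | 44399
Project Kappa | 19877
Project Delta | 85542
Project Theta | 142367
Project Beta | 158162
Project Iota | 137277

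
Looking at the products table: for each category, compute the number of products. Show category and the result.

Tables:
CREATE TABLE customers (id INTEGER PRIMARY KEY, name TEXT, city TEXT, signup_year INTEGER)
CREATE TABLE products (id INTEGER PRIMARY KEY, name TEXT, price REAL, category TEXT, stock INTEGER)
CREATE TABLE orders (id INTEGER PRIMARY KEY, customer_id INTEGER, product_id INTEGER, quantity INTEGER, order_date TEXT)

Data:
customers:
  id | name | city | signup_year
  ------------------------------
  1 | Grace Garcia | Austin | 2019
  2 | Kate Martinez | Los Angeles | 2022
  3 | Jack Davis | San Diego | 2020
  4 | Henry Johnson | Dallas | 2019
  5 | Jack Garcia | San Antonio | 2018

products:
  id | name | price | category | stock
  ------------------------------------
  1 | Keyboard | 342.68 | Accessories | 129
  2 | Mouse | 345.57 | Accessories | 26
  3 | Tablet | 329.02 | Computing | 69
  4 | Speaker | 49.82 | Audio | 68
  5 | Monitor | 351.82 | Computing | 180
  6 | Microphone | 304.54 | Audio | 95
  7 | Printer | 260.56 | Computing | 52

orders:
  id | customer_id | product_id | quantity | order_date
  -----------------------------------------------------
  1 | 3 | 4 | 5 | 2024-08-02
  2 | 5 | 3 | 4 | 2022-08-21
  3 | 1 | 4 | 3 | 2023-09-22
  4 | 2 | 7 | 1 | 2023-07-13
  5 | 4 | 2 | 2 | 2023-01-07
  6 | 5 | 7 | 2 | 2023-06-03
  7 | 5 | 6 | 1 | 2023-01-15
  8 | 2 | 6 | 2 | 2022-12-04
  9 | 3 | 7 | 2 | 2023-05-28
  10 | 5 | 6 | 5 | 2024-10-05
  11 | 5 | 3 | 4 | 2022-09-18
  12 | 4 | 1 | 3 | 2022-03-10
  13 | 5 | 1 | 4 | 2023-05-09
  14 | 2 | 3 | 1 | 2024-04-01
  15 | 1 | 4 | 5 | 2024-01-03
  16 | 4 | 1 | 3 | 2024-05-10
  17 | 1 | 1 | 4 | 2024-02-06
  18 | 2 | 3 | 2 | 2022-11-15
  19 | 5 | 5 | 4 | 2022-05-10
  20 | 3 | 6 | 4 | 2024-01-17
SELECT category, COUNT(*) AS n FROM products GROUP BY category

Execution result:
category | n
Accessories | 2
Audio | 2
Computing | 3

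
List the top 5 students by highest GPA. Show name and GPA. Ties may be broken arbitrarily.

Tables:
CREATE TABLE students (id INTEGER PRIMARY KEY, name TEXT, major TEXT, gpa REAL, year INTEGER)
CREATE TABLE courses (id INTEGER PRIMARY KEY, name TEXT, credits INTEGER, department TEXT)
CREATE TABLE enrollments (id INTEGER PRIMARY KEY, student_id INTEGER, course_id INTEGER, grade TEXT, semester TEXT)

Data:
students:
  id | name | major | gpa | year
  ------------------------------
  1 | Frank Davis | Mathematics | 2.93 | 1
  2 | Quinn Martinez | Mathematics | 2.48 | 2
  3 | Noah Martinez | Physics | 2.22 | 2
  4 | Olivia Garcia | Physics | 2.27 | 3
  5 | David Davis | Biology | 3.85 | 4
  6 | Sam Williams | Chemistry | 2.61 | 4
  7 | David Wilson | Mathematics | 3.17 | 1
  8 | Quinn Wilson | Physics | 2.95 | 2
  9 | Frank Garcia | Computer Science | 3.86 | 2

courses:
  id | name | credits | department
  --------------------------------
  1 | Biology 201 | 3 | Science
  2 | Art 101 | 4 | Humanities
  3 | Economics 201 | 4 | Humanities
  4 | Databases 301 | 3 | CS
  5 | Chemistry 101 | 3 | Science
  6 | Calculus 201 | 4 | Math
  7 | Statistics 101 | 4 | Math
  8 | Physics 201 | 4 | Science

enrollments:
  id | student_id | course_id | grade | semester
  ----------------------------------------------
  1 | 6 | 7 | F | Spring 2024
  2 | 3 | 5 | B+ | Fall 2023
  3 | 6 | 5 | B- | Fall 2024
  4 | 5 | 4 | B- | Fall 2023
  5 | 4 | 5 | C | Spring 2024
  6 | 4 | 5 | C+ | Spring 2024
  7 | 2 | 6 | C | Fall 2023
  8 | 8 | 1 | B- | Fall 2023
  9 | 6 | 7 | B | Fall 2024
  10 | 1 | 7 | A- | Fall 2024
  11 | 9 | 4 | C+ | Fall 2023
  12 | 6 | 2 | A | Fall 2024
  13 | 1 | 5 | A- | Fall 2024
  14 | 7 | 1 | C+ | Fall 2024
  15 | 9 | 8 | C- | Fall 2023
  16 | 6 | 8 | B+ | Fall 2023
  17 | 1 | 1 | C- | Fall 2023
SELECT name, gpa FROM students ORDER BY gpa DESC LIMIT 5

Execution result:
name | gpa
Frank Garcia | 3.86
David Davis | 3.85
David Wilson | 3.17
Quinn Wilson | 2.95
Frank Davis | 2.93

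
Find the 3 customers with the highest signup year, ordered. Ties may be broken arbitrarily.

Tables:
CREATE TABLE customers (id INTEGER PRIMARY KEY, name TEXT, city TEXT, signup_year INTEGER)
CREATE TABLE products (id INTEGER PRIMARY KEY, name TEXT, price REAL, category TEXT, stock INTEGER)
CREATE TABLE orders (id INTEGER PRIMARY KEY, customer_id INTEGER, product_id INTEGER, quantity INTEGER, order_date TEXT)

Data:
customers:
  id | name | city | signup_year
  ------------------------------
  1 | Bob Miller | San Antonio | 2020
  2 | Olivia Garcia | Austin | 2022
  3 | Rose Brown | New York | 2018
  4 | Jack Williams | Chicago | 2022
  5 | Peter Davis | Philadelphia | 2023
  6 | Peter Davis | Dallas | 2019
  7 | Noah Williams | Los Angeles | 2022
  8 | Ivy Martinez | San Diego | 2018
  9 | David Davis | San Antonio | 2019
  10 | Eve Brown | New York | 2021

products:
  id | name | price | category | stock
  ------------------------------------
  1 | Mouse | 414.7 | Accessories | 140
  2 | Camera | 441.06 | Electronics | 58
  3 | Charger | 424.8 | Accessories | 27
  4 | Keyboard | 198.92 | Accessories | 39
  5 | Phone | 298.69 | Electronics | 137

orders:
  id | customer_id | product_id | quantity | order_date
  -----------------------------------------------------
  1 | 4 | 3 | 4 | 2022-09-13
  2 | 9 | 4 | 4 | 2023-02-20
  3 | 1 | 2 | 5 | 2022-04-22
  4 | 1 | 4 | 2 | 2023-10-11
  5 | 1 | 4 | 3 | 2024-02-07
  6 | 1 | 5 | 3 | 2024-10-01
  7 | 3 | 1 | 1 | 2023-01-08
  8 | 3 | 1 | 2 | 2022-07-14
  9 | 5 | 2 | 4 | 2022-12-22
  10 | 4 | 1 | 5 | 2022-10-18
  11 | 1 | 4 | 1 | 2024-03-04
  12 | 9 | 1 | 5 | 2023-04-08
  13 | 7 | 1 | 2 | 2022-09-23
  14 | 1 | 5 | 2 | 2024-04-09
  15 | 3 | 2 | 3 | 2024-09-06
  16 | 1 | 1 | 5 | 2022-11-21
SELECT name, signup_year FROM customers ORDER BY signup_year DESC LIMIT 3

Execution result:
name | signup_year
Peter Davis | 2023
Olivia Garcia | 2022
Jack Williams | 2022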